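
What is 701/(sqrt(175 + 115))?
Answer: 701*sqrt(290)/290 ≈ 41.164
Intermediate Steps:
701/(sqrt(175 + 115)) = 701/(sqrt(290)) = 701*(sqrt(290)/290) = 701*sqrt(290)/290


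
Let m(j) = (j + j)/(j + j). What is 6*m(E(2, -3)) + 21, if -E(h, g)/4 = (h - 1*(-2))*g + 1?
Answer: 27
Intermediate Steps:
E(h, g) = -4 - 4*g*(2 + h) (E(h, g) = -4*((h - 1*(-2))*g + 1) = -4*((h + 2)*g + 1) = -4*((2 + h)*g + 1) = -4*(g*(2 + h) + 1) = -4*(1 + g*(2 + h)) = -4 - 4*g*(2 + h))
m(j) = 1 (m(j) = (2*j)/((2*j)) = (2*j)*(1/(2*j)) = 1)
6*m(E(2, -3)) + 21 = 6*1 + 21 = 6 + 21 = 27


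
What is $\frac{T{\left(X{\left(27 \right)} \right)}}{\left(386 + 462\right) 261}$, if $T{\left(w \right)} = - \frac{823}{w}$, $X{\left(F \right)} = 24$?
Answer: $- \frac{823}{5311872} \approx -0.00015494$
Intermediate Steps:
$\frac{T{\left(X{\left(27 \right)} \right)}}{\left(386 + 462\right) 261} = \frac{\left(-823\right) \frac{1}{24}}{\left(386 + 462\right) 261} = \frac{\left(-823\right) \frac{1}{24}}{848 \cdot 261} = - \frac{823}{24 \cdot 221328} = \left(- \frac{823}{24}\right) \frac{1}{221328} = - \frac{823}{5311872}$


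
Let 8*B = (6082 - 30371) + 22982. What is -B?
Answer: 1307/8 ≈ 163.38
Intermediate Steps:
B = -1307/8 (B = ((6082 - 30371) + 22982)/8 = (-24289 + 22982)/8 = (1/8)*(-1307) = -1307/8 ≈ -163.38)
-B = -1*(-1307/8) = 1307/8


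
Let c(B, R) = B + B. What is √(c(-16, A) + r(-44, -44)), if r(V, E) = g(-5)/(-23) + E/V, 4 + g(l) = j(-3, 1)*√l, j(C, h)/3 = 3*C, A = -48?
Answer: √(-16307 + 621*I*√5)/23 ≈ 0.23618 + 5.5571*I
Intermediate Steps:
c(B, R) = 2*B
j(C, h) = 9*C (j(C, h) = 3*(3*C) = 9*C)
g(l) = -4 - 27*√l (g(l) = -4 + (9*(-3))*√l = -4 - 27*√l)
r(V, E) = 4/23 + E/V + 27*I*√5/23 (r(V, E) = (-4 - 27*I*√5)/(-23) + E/V = (-4 - 27*I*√5)*(-1/23) + E/V = (4/23 + 27*I*√5/23) + E/V = 4/23 + E/V + 27*I*√5/23)
√(c(-16, A) + r(-44, -44)) = √(2*(-16) + (-44 + (1/23)*(-44)*(4 + 27*I*√5))/(-44)) = √(-32 - (-44 + (-176/23 - 1188*I*√5/23))/44) = √(-32 - (-1188/23 - 1188*I*√5/23)/44) = √(-32 + (27/23 + 27*I*√5/23)) = √(-709/23 + 27*I*√5/23)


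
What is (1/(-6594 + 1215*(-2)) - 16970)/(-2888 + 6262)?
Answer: -153137281/30446976 ≈ -5.0296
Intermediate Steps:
(1/(-6594 + 1215*(-2)) - 16970)/(-2888 + 6262) = (1/(-6594 - 2430) - 16970)/3374 = (1/(-9024) - 16970)*(1/3374) = (-1/9024 - 16970)*(1/3374) = -153137281/9024*1/3374 = -153137281/30446976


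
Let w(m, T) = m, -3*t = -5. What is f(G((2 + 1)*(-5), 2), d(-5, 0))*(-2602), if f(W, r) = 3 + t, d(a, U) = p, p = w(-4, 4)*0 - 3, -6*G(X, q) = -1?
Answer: -36428/3 ≈ -12143.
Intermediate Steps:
t = 5/3 (t = -1/3*(-5) = 5/3 ≈ 1.6667)
G(X, q) = 1/6 (G(X, q) = -1/6*(-1) = 1/6)
p = -3 (p = -4*0 - 3 = 0 - 3 = -3)
d(a, U) = -3
f(W, r) = 14/3 (f(W, r) = 3 + 5/3 = 14/3)
f(G((2 + 1)*(-5), 2), d(-5, 0))*(-2602) = (14/3)*(-2602) = -36428/3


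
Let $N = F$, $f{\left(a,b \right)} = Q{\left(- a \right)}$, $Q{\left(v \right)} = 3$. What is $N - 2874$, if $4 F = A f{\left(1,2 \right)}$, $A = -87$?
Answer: $- \frac{11757}{4} \approx -2939.3$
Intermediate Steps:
$f{\left(a,b \right)} = 3$
$F = - \frac{261}{4}$ ($F = \frac{\left(-87\right) 3}{4} = \frac{1}{4} \left(-261\right) = - \frac{261}{4} \approx -65.25$)
$N = - \frac{261}{4} \approx -65.25$
$N - 2874 = - \frac{261}{4} - 2874 = - \frac{11757}{4}$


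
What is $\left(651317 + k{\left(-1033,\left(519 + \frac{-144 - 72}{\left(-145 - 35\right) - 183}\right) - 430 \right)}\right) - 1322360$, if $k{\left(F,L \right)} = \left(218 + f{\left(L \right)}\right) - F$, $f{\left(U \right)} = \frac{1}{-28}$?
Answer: $- \frac{18754177}{28} \approx -6.6979 \cdot 10^{5}$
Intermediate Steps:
$f{\left(U \right)} = - \frac{1}{28}$
$k{\left(F,L \right)} = \frac{6103}{28} - F$ ($k{\left(F,L \right)} = \left(218 - \frac{1}{28}\right) - F = \frac{6103}{28} - F$)
$\left(651317 + k{\left(-1033,\left(519 + \frac{-144 - 72}{\left(-145 - 35\right) - 183}\right) - 430 \right)}\right) - 1322360 = \left(651317 + \left(\frac{6103}{28} - -1033\right)\right) - 1322360 = \left(651317 + \left(\frac{6103}{28} + 1033\right)\right) - 1322360 = \left(651317 + \frac{35027}{28}\right) - 1322360 = \frac{18271903}{28} - 1322360 = - \frac{18754177}{28}$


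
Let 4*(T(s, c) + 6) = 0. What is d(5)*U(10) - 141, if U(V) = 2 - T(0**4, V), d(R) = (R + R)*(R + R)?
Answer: 659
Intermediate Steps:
T(s, c) = -6 (T(s, c) = -6 + (1/4)*0 = -6 + 0 = -6)
d(R) = 4*R**2 (d(R) = (2*R)*(2*R) = 4*R**2)
U(V) = 8 (U(V) = 2 - 1*(-6) = 2 + 6 = 8)
d(5)*U(10) - 141 = (4*5**2)*8 - 141 = (4*25)*8 - 141 = 100*8 - 141 = 800 - 141 = 659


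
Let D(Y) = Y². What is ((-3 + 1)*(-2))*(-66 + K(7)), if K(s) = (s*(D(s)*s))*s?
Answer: 66964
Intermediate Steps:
K(s) = s⁵ (K(s) = (s*(s²*s))*s = (s*s³)*s = s⁴*s = s⁵)
((-3 + 1)*(-2))*(-66 + K(7)) = ((-3 + 1)*(-2))*(-66 + 7⁵) = (-2*(-2))*(-66 + 16807) = 4*16741 = 66964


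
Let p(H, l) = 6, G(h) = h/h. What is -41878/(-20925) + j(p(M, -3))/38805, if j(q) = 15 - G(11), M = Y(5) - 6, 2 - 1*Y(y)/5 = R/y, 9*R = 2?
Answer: 108357916/54132975 ≈ 2.0017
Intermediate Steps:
R = 2/9 (R = (1/9)*2 = 2/9 ≈ 0.22222)
Y(y) = 10 - 10/(9*y)
G(h) = 1
M = 34/9 (M = (10 - 10/9/5) - 6 = (10 - 10/9*1/5) - 6 = (10 - 2/9) - 6 = 88/9 - 6 = 34/9 ≈ 3.7778)
j(q) = 14 (j(q) = 15 - 1*1 = 15 - 1 = 14)
-41878/(-20925) + j(p(M, -3))/38805 = -41878/(-20925) + 14/38805 = -41878*(-1/20925) + 14*(1/38805) = 41878/20925 + 14/38805 = 108357916/54132975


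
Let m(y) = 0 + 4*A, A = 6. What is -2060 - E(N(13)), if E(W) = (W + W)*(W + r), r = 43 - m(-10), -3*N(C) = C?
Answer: -17396/9 ≈ -1932.9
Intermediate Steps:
m(y) = 24 (m(y) = 0 + 4*6 = 0 + 24 = 24)
N(C) = -C/3
r = 19 (r = 43 - 1*24 = 43 - 24 = 19)
E(W) = 2*W*(19 + W) (E(W) = (W + W)*(W + 19) = (2*W)*(19 + W) = 2*W*(19 + W))
-2060 - E(N(13)) = -2060 - 2*(-⅓*13)*(19 - ⅓*13) = -2060 - 2*(-13)*(19 - 13/3)/3 = -2060 - 2*(-13)*44/(3*3) = -2060 - 1*(-1144/9) = -2060 + 1144/9 = -17396/9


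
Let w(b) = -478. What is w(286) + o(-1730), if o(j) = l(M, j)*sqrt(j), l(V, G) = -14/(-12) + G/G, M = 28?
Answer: -478 + 13*I*sqrt(1730)/6 ≈ -478.0 + 90.119*I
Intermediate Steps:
l(V, G) = 13/6 (l(V, G) = -14*(-1/12) + 1 = 7/6 + 1 = 13/6)
o(j) = 13*sqrt(j)/6
w(286) + o(-1730) = -478 + 13*sqrt(-1730)/6 = -478 + 13*(I*sqrt(1730))/6 = -478 + 13*I*sqrt(1730)/6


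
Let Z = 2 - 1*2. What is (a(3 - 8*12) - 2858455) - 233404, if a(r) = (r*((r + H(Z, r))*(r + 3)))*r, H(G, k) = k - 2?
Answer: 143249221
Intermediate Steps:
Z = 0 (Z = 2 - 2 = 0)
H(G, k) = -2 + k
a(r) = r²*(-2 + 2*r)*(3 + r) (a(r) = (r*((r + (-2 + r))*(r + 3)))*r = (r*((-2 + 2*r)*(3 + r)))*r = (r*(-2 + 2*r)*(3 + r))*r = r²*(-2 + 2*r)*(3 + r))
(a(3 - 8*12) - 2858455) - 233404 = (2*(3 - 8*12)²*(-3 + (3 - 8*12)² + 2*(3 - 8*12)) - 2858455) - 233404 = (2*(3 - 96)²*(-3 + (3 - 96)² + 2*(3 - 96)) - 2858455) - 233404 = (2*(-93)²*(-3 + (-93)² + 2*(-93)) - 2858455) - 233404 = (2*8649*(-3 + 8649 - 186) - 2858455) - 233404 = (2*8649*8460 - 2858455) - 233404 = (146341080 - 2858455) - 233404 = 143482625 - 233404 = 143249221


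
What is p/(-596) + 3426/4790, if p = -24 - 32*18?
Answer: 614487/356855 ≈ 1.7220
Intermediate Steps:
p = -600 (p = -24 - 576 = -600)
p/(-596) + 3426/4790 = -600/(-596) + 3426/4790 = -600*(-1/596) + 3426*(1/4790) = 150/149 + 1713/2395 = 614487/356855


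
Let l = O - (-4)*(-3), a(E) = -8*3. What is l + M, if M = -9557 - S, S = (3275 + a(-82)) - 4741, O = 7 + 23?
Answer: -8049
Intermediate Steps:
a(E) = -24
O = 30
S = -1490 (S = (3275 - 24) - 4741 = 3251 - 4741 = -1490)
l = 18 (l = 30 - (-4)*(-3) = 30 - 4*3 = 30 - 12 = 18)
M = -8067 (M = -9557 - 1*(-1490) = -9557 + 1490 = -8067)
l + M = 18 - 8067 = -8049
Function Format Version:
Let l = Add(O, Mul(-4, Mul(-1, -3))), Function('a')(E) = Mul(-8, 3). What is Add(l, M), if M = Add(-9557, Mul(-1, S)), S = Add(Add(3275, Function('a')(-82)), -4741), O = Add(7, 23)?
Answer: -8049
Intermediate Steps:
Function('a')(E) = -24
O = 30
S = -1490 (S = Add(Add(3275, -24), -4741) = Add(3251, -4741) = -1490)
l = 18 (l = Add(30, Mul(-4, Mul(-1, -3))) = Add(30, Mul(-4, 3)) = Add(30, -12) = 18)
M = -8067 (M = Add(-9557, Mul(-1, -1490)) = Add(-9557, 1490) = -8067)
Add(l, M) = Add(18, -8067) = -8049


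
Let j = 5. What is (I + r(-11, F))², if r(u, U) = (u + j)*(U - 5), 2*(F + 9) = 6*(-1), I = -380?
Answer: 77284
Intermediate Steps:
F = -12 (F = -9 + (6*(-1))/2 = -9 + (½)*(-6) = -9 - 3 = -12)
r(u, U) = (-5 + U)*(5 + u) (r(u, U) = (u + 5)*(U - 5) = (5 + u)*(-5 + U) = (-5 + U)*(5 + u))
(I + r(-11, F))² = (-380 + (-25 - 5*(-11) + 5*(-12) - 12*(-11)))² = (-380 + (-25 + 55 - 60 + 132))² = (-380 + 102)² = (-278)² = 77284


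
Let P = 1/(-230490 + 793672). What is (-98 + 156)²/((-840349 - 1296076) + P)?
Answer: -1894544248/1203196104349 ≈ -0.0015746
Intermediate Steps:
P = 1/563182 ≈ 1.7756e-6
(-98 + 156)²/((-840349 - 1296076) + P) = (-98 + 156)²/((-840349 - 1296076) + 1/563182) = 58²/(-2136425 + 1/563182) = 3364/(-1203196104349/563182) = 3364*(-563182/1203196104349) = -1894544248/1203196104349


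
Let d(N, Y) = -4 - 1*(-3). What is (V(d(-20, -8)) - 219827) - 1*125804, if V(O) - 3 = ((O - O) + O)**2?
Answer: -345627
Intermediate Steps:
d(N, Y) = -1 (d(N, Y) = -4 + 3 = -1)
V(O) = 3 + O**2 (V(O) = 3 + ((O - O) + O)**2 = 3 + (0 + O)**2 = 3 + O**2)
(V(d(-20, -8)) - 219827) - 1*125804 = ((3 + (-1)**2) - 219827) - 1*125804 = ((3 + 1) - 219827) - 125804 = (4 - 219827) - 125804 = -219823 - 125804 = -345627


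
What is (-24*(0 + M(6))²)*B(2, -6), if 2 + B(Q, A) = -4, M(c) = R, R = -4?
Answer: 2304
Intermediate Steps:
M(c) = -4
B(Q, A) = -6 (B(Q, A) = -2 - 4 = -6)
(-24*(0 + M(6))²)*B(2, -6) = -24*(0 - 4)²*(-6) = -24*(-4)²*(-6) = -24*16*(-6) = -384*(-6) = 2304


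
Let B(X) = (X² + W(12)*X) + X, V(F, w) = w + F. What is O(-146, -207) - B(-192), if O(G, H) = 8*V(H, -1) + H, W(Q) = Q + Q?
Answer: -33935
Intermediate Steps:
W(Q) = 2*Q
V(F, w) = F + w
B(X) = X² + 25*X (B(X) = (X² + (2*12)*X) + X = (X² + 24*X) + X = X² + 25*X)
O(G, H) = -8 + 9*H (O(G, H) = 8*(H - 1) + H = 8*(-1 + H) + H = (-8 + 8*H) + H = -8 + 9*H)
O(-146, -207) - B(-192) = (-8 + 9*(-207)) - (-192)*(25 - 192) = (-8 - 1863) - (-192)*(-167) = -1871 - 1*32064 = -1871 - 32064 = -33935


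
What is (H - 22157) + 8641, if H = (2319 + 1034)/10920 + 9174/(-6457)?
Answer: -12377891387/915720 ≈ -13517.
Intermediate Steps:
H = -1019867/915720 (H = 3353*(1/10920) + 9174*(-1/6457) = 479/1560 - 834/587 = -1019867/915720 ≈ -1.1137)
(H - 22157) + 8641 = (-1019867/915720 - 22157) + 8641 = -20290627907/915720 + 8641 = -12377891387/915720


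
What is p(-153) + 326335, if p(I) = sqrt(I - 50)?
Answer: 326335 + I*sqrt(203) ≈ 3.2634e+5 + 14.248*I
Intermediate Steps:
p(I) = sqrt(-50 + I)
p(-153) + 326335 = sqrt(-50 - 153) + 326335 = sqrt(-203) + 326335 = I*sqrt(203) + 326335 = 326335 + I*sqrt(203)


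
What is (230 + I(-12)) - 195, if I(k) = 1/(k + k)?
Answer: 839/24 ≈ 34.958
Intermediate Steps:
I(k) = 1/(2*k)
(230 + I(-12)) - 195 = (230 + (½)/(-12)) - 195 = (230 + (½)*(-1/12)) - 195 = (230 - 1/24) - 195 = 5519/24 - 195 = 839/24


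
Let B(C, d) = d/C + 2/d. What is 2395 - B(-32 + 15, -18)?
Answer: 366290/153 ≈ 2394.1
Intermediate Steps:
B(C, d) = 2/d + d/C
2395 - B(-32 + 15, -18) = 2395 - (2/(-18) - 18/(-32 + 15)) = 2395 - (2*(-1/18) - 18/(-17)) = 2395 - (-1/9 - 18*(-1/17)) = 2395 - (-1/9 + 18/17) = 2395 - 1*145/153 = 2395 - 145/153 = 366290/153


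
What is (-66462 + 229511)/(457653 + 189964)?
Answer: 163049/647617 ≈ 0.25177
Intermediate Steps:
(-66462 + 229511)/(457653 + 189964) = 163049/647617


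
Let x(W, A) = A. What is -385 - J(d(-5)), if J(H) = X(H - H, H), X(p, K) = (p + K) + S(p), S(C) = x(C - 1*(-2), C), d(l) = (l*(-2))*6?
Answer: -445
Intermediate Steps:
d(l) = -12*l (d(l) = -2*l*6 = -12*l)
S(C) = C
X(p, K) = K + 2*p (X(p, K) = (p + K) + p = (K + p) + p = K + 2*p)
J(H) = H (J(H) = H + 2*(H - H) = H + 2*0 = H + 0 = H)
-385 - J(d(-5)) = -385 - (-12)*(-5) = -385 - 1*60 = -385 - 60 = -445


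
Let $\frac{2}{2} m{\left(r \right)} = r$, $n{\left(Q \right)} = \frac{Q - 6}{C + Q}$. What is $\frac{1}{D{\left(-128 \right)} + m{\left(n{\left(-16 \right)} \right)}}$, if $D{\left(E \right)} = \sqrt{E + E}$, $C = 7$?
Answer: $\frac{99}{10610} - \frac{324 i}{5305} \approx 0.0093308 - 0.061074 i$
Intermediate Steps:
$n{\left(Q \right)} = \frac{-6 + Q}{7 + Q}$ ($n{\left(Q \right)} = \frac{Q - 6}{7 + Q} = \frac{-6 + Q}{7 + Q}$)
$D{\left(E \right)} = \sqrt{2} \sqrt{E}$ ($D{\left(E \right)} = \sqrt{2 E} = \sqrt{2} \sqrt{E}$)
$m{\left(r \right)} = r$
$\frac{1}{D{\left(-128 \right)} + m{\left(n{\left(-16 \right)} \right)}} = \frac{1}{\sqrt{2} \sqrt{-128} + \frac{-6 - 16}{7 - 16}} = \frac{1}{\sqrt{2} \cdot 8 i \sqrt{2} + \frac{1}{-9} \left(-22\right)} = \frac{1}{16 i - - \frac{22}{9}} = \frac{1}{16 i + \frac{22}{9}} = \frac{1}{\frac{22}{9} + 16 i} = \frac{81 \left(\frac{22}{9} - 16 i\right)}{21220}$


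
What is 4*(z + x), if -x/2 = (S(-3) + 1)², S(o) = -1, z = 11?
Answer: 44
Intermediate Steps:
x = 0 (x = -2*(-1 + 1)² = -2*0² = -2*0 = 0)
4*(z + x) = 4*(11 + 0) = 4*11 = 44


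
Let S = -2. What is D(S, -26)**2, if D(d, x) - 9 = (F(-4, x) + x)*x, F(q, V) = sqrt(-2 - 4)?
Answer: 465169 - 35620*I*sqrt(6) ≈ 4.6517e+5 - 87251.0*I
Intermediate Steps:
F(q, V) = I*sqrt(6) (F(q, V) = sqrt(-6) = I*sqrt(6))
D(d, x) = 9 + x*(x + I*sqrt(6)) (D(d, x) = 9 + (I*sqrt(6) + x)*x = 9 + (x + I*sqrt(6))*x = 9 + x*(x + I*sqrt(6)))
D(S, -26)**2 = (9 + (-26)**2 + I*(-26)*sqrt(6))**2 = (9 + 676 - 26*I*sqrt(6))**2 = (685 - 26*I*sqrt(6))**2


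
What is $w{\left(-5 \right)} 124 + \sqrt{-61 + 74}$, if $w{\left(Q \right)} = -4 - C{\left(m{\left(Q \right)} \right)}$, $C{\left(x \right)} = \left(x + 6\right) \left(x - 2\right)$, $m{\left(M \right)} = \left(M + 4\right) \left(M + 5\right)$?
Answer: $992 + \sqrt{13} \approx 995.61$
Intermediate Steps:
$m{\left(M \right)} = \left(4 + M\right) \left(5 + M\right)$
$C{\left(x \right)} = \left(-2 + x\right) \left(6 + x\right)$ ($C{\left(x \right)} = \left(6 + x\right) \left(-2 + x\right) = \left(-2 + x\right) \left(6 + x\right)$)
$w{\left(Q \right)} = -72 - \left(20 + Q^{2} + 9 Q\right)^{2} - 36 Q - 4 Q^{2}$ ($w{\left(Q \right)} = -4 - \left(-12 + \left(20 + Q^{2} + 9 Q\right)^{2} + 4 \left(20 + Q^{2} + 9 Q\right)\right) = -4 - \left(-12 + \left(20 + Q^{2} + 9 Q\right)^{2} + \left(80 + 4 Q^{2} + 36 Q\right)\right) = -4 - \left(68 + \left(20 + Q^{2} + 9 Q\right)^{2} + 4 Q^{2} + 36 Q\right) = -72 - \left(20 + Q^{2} + 9 Q\right)^{2} - 36 Q - 4 Q^{2}$)
$w{\left(-5 \right)} 124 + \sqrt{-61 + 74} = \left(-472 - \left(-5\right)^{4} - -1980 - 125 \left(-5\right)^{2} - 18 \left(-5\right)^{3}\right) 124 + \sqrt{-61 + 74} = \left(-472 - 625 + 1980 - 3125 - -2250\right) 124 + \sqrt{13} = \left(-472 - 625 + 1980 - 3125 + 2250\right) 124 + \sqrt{13} = 8 \cdot 124 + \sqrt{13} = 992 + \sqrt{13}$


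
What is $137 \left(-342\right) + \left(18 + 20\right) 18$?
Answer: $-46170$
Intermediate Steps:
$137 \left(-342\right) + \left(18 + 20\right) 18 = -46854 + 38 \cdot 18 = -46854 + 684 = -46170$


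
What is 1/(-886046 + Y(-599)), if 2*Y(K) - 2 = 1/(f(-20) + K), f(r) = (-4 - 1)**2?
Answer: -1148/1017179661 ≈ -1.1286e-6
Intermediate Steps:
f(r) = 25 (f(r) = (-5)**2 = 25)
Y(K) = 1 + 1/(2*(25 + K))
1/(-886046 + Y(-599)) = 1/(-886046 + (51/2 - 599)/(25 - 599)) = 1/(-886046 - 1147/2/(-574)) = 1/(-886046 - 1/574*(-1147/2)) = 1/(-886046 + 1147/1148) = 1/(-1017179661/1148) = -1148/1017179661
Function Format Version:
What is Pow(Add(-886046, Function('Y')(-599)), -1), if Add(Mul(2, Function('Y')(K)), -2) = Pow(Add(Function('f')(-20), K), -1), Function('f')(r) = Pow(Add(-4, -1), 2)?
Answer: Rational(-1148, 1017179661) ≈ -1.1286e-6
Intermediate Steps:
Function('f')(r) = 25 (Function('f')(r) = Pow(-5, 2) = 25)
Function('Y')(K) = Add(1, Mul(Rational(1, 2), Pow(Add(25, K), -1)))
Pow(Add(-886046, Function('Y')(-599)), -1) = Pow(Add(-886046, Mul(Pow(Add(25, -599), -1), Add(Rational(51, 2), -599))), -1) = Pow(Add(-886046, Mul(Pow(-574, -1), Rational(-1147, 2))), -1) = Pow(Add(-886046, Mul(Rational(-1, 574), Rational(-1147, 2))), -1) = Pow(Add(-886046, Rational(1147, 1148)), -1) = Pow(Rational(-1017179661, 1148), -1) = Rational(-1148, 1017179661)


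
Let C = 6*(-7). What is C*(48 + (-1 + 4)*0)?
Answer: -2016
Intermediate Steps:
C = -42
C*(48 + (-1 + 4)*0) = -42*(48 + (-1 + 4)*0) = -42*(48 + 3*0) = -42*(48 + 0) = -42*48 = -2016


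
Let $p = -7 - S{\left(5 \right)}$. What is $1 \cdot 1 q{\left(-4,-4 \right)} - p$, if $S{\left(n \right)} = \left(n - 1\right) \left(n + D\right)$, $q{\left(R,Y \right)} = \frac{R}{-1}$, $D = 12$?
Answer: $79$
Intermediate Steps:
$q{\left(R,Y \right)} = - R$ ($q{\left(R,Y \right)} = R \left(-1\right) = - R$)
$S{\left(n \right)} = \left(-1 + n\right) \left(12 + n\right)$ ($S{\left(n \right)} = \left(n - 1\right) \left(n + 12\right) = \left(-1 + n\right) \left(12 + n\right)$)
$p = -75$ ($p = -7 - \left(-12 + 5^{2} + 11 \cdot 5\right) = -7 - \left(-12 + 25 + 55\right) = -7 - 68 = -75$)
$1 \cdot 1 q{\left(-4,-4 \right)} - p = 1 \cdot 1 \left(\left(-1\right) \left(-4\right)\right) - -75 = 1 \cdot 4 + 75 = 4 + 75 = 79$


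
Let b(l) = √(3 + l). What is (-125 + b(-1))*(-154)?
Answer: 19250 - 154*√2 ≈ 19032.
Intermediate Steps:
(-125 + b(-1))*(-154) = (-125 + √(3 - 1))*(-154) = (-125 + √2)*(-154) = 19250 - 154*√2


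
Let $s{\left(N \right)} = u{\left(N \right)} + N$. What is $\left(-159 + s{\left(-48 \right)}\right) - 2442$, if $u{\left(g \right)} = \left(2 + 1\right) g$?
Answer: $-2793$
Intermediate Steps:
$u{\left(g \right)} = 3 g$
$s{\left(N \right)} = 4 N$ ($s{\left(N \right)} = 3 N + N = 4 N$)
$\left(-159 + s{\left(-48 \right)}\right) - 2442 = \left(-159 + 4 \left(-48\right)\right) - 2442 = \left(-159 - 192\right) - 2442 = -351 - 2442 = -2793$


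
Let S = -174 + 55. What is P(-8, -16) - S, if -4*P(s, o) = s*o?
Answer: 87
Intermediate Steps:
P(s, o) = -o*s/4 (P(s, o) = -s*o/4 = -o*s/4)
S = -119
P(-8, -16) - S = -¼*(-16)*(-8) - 1*(-119) = -32 + 119 = 87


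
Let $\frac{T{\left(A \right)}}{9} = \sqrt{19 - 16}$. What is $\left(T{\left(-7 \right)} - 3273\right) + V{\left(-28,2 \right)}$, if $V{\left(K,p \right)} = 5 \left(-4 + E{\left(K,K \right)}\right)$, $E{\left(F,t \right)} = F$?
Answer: $-3433 + 9 \sqrt{3} \approx -3417.4$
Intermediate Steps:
$T{\left(A \right)} = 9 \sqrt{3}$ ($T{\left(A \right)} = 9 \sqrt{19 - 16} = 9 \sqrt{3}$)
$V{\left(K,p \right)} = -20 + 5 K$ ($V{\left(K,p \right)} = 5 \left(-4 + K\right) = -20 + 5 K$)
$\left(T{\left(-7 \right)} - 3273\right) + V{\left(-28,2 \right)} = \left(9 \sqrt{3} - 3273\right) + \left(-20 + 5 \left(-28\right)\right) = \left(-3273 + 9 \sqrt{3}\right) - 160 = -3433 + 9 \sqrt{3}$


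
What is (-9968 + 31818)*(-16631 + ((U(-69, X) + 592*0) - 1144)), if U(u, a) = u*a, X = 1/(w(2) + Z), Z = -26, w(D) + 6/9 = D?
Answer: -14367937275/37 ≈ -3.8832e+8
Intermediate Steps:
w(D) = -⅔ + D
X = -3/74 (X = 1/((-⅔ + 2) - 26) = 1/(4/3 - 26) = 1/(-74/3) = -3/74 ≈ -0.040541)
U(u, a) = a*u
(-9968 + 31818)*(-16631 + ((U(-69, X) + 592*0) - 1144)) = (-9968 + 31818)*(-16631 + ((-3/74*(-69) + 592*0) - 1144)) = 21850*(-16631 + ((207/74 + 0) - 1144)) = 21850*(-16631 + (207/74 - 1144)) = 21850*(-16631 - 84449/74) = 21850*(-1315143/74) = -14367937275/37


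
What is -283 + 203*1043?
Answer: 211446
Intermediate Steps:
-283 + 203*1043 = -283 + 211729 = 211446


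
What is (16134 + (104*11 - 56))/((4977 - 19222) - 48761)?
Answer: -8611/31503 ≈ -0.27334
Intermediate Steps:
(16134 + (104*11 - 56))/((4977 - 19222) - 48761) = (16134 + (1144 - 56))/(-14245 - 48761) = (16134 + 1088)/(-63006) = 17222*(-1/63006) = -8611/31503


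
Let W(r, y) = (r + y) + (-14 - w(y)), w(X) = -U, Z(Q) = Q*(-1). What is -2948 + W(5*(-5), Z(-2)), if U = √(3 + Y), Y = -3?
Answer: -2985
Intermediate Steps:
U = 0 (U = √(3 - 3) = √0 = 0)
Z(Q) = -Q
w(X) = 0 (w(X) = -1*0 = 0)
W(r, y) = -14 + r + y (W(r, y) = (r + y) + (-14 - 1*0) = (r + y) + (-14 + 0) = (r + y) - 14 = -14 + r + y)
-2948 + W(5*(-5), Z(-2)) = -2948 + (-14 + 5*(-5) - 1*(-2)) = -2948 + (-14 - 25 + 2) = -2948 - 37 = -2985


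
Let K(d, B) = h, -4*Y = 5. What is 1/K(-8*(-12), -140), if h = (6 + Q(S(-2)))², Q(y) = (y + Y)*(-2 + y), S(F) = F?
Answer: 1/361 ≈ 0.0027701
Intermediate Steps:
Y = -5/4 (Y = -¼*5 = -5/4 ≈ -1.2500)
Q(y) = (-2 + y)*(-5/4 + y) (Q(y) = (y - 5/4)*(-2 + y) = (-5/4 + y)*(-2 + y) = (-2 + y)*(-5/4 + y))
h = 361 (h = (6 + (5/2 + (-2)² - 13/4*(-2)))² = (6 + (5/2 + 4 + 13/2))² = (6 + 13)² = 19² = 361)
K(d, B) = 361
1/K(-8*(-12), -140) = 1/361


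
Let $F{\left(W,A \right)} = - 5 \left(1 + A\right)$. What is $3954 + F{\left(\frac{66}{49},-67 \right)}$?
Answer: $4284$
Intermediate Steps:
$F{\left(W,A \right)} = -5 - 5 A$
$3954 + F{\left(\frac{66}{49},-67 \right)} = 3954 - -330 = 3954 + \left(-5 + 335\right) = 3954 + 330 = 4284$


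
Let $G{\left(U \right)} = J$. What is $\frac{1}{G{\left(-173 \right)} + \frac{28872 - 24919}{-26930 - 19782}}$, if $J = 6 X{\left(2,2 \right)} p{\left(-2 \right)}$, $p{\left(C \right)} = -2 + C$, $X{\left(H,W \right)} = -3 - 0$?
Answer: $\frac{46712}{3359311} \approx 0.013905$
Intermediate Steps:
$X{\left(H,W \right)} = -3$ ($X{\left(H,W \right)} = -3 + 0 = -3$)
$J = 72$ ($J = 6 \left(-3\right) \left(-2 - 2\right) = \left(-18\right) \left(-4\right) = 72$)
$G{\left(U \right)} = 72$
$\frac{1}{G{\left(-173 \right)} + \frac{28872 - 24919}{-26930 - 19782}} = \frac{1}{72 + \frac{28872 - 24919}{-26930 - 19782}} = \frac{1}{72 + \frac{3953}{-46712}} = \frac{1}{72 + 3953 \left(- \frac{1}{46712}\right)} = \frac{1}{72 - \frac{3953}{46712}} = \frac{1}{\frac{3359311}{46712}} = \frac{46712}{3359311}$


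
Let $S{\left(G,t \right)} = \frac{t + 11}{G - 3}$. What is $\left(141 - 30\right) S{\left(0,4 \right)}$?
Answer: $-555$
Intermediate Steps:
$S{\left(G,t \right)} = \frac{11 + t}{-3 + G}$ ($S{\left(G,t \right)} = \frac{11 + t}{G - 3} = \frac{11 + t}{-3 + G}$)
$\left(141 - 30\right) S{\left(0,4 \right)} = \left(141 - 30\right) \frac{11 + 4}{-3 + 0} = 111 \frac{1}{-3} \cdot 15 = 111 \left(\left(- \frac{1}{3}\right) 15\right) = 111 \left(-5\right) = -555$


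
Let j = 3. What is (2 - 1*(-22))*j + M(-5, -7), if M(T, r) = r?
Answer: 65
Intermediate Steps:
(2 - 1*(-22))*j + M(-5, -7) = (2 - 1*(-22))*3 - 7 = (2 + 22)*3 - 7 = 24*3 - 7 = 72 - 7 = 65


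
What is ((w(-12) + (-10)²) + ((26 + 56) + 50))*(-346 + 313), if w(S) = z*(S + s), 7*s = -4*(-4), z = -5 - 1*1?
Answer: -67056/7 ≈ -9579.4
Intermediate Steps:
z = -6 (z = -5 - 1 = -6)
s = 16/7 (s = (-4*(-4))/7 = (⅐)*16 = 16/7 ≈ 2.2857)
w(S) = -96/7 - 6*S (w(S) = -6*(S + 16/7) = -6*(16/7 + S) = -96/7 - 6*S)
((w(-12) + (-10)²) + ((26 + 56) + 50))*(-346 + 313) = (((-96/7 - 6*(-12)) + (-10)²) + ((26 + 56) + 50))*(-346 + 313) = (((-96/7 + 72) + 100) + (82 + 50))*(-33) = ((408/7 + 100) + 132)*(-33) = (1108/7 + 132)*(-33) = (2032/7)*(-33) = -67056/7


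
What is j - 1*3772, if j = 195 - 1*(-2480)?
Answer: -1097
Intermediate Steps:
j = 2675 (j = 195 + 2480 = 2675)
j - 1*3772 = 2675 - 1*3772 = 2675 - 3772 = -1097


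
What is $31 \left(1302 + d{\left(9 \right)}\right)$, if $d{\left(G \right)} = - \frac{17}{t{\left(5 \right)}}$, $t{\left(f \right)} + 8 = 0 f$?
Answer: $\frac{323423}{8} \approx 40428.0$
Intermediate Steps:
$t{\left(f \right)} = -8$ ($t{\left(f \right)} = -8 + 0 f = -8 + 0 = -8$)
$d{\left(G \right)} = \frac{17}{8}$ ($d{\left(G \right)} = - \frac{17}{-8} = \left(-17\right) \left(- \frac{1}{8}\right) = \frac{17}{8}$)
$31 \left(1302 + d{\left(9 \right)}\right) = 31 \left(1302 + \frac{17}{8}\right) = 31 \cdot \frac{10433}{8} = \frac{323423}{8}$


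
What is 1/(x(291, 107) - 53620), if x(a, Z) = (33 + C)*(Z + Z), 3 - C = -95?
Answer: -1/25586 ≈ -3.9084e-5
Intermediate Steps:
C = 98 (C = 3 - 1*(-95) = 3 + 95 = 98)
x(a, Z) = 262*Z (x(a, Z) = (33 + 98)*(Z + Z) = 131*(2*Z) = 262*Z)
1/(x(291, 107) - 53620) = 1/(262*107 - 53620) = 1/(28034 - 53620) = 1/(-25586) = -1/25586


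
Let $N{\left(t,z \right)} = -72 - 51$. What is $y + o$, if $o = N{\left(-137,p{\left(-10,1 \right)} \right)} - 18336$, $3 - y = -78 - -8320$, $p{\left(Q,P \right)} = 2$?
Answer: $-26698$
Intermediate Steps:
$N{\left(t,z \right)} = -123$ ($N{\left(t,z \right)} = -72 - 51 = -123$)
$y = -8239$ ($y = 3 - \left(-78 - -8320\right) = 3 - \left(-78 + 8320\right) = 3 - 8242 = -8239$)
$o = -18459$ ($o = -123 - 18336 = -18459$)
$y + o = -8239 - 18459 = -26698$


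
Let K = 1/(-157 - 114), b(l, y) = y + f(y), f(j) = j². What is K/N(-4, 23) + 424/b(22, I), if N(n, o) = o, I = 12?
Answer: 660659/243087 ≈ 2.7178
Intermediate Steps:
b(l, y) = y + y²
K = -1/271 (K = 1/(-271) = -1/271 ≈ -0.0036900)
K/N(-4, 23) + 424/b(22, I) = -1/271/23 + 424/((12*(1 + 12))) = -1/271*1/23 + 424/((12*13)) = -1/6233 + 424/156 = -1/6233 + 424*(1/156) = -1/6233 + 106/39 = 660659/243087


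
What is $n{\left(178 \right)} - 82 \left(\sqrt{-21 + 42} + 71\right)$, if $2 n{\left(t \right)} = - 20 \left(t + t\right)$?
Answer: $-9382 - 82 \sqrt{21} \approx -9757.8$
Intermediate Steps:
$n{\left(t \right)} = - 20 t$ ($n{\left(t \right)} = \frac{\left(-20\right) \left(t + t\right)}{2} = \frac{\left(-20\right) 2 t}{2} = \frac{\left(-40\right) t}{2} = - 20 t$)
$n{\left(178 \right)} - 82 \left(\sqrt{-21 + 42} + 71\right) = \left(-20\right) 178 - 82 \left(\sqrt{-21 + 42} + 71\right) = -3560 - 82 \left(\sqrt{21} + 71\right) = -3560 - 82 \left(71 + \sqrt{21}\right) = -3560 - \left(5822 + 82 \sqrt{21}\right) = -9382 - 82 \sqrt{21}$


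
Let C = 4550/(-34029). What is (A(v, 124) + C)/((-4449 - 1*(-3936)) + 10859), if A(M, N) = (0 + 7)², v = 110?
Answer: 237553/50294862 ≈ 0.0047232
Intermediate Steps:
C = -4550/34029 (C = 4550*(-1/34029) = -4550/34029 ≈ -0.13371)
A(M, N) = 49 (A(M, N) = 7² = 49)
(A(v, 124) + C)/((-4449 - 1*(-3936)) + 10859) = (49 - 4550/34029)/((-4449 - 1*(-3936)) + 10859) = 1662871/(34029*((-4449 + 3936) + 10859)) = 1662871/(34029*(-513 + 10859)) = (1662871/34029)/10346 = (1662871/34029)*(1/10346) = 237553/50294862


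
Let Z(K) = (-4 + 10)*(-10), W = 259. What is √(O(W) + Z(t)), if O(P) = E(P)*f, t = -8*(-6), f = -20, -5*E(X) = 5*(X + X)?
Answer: 10*√103 ≈ 101.49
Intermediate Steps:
E(X) = -2*X (E(X) = -(X + X) = -2*X)
t = 48
Z(K) = -60 (Z(K) = 6*(-10) = -60)
O(P) = 40*P (O(P) = -2*P*(-20) = 40*P)
√(O(W) + Z(t)) = √(40*259 - 60) = √(10360 - 60) = √10300 = 10*√103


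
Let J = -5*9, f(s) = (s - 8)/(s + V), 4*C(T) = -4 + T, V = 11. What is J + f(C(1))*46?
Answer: -3455/41 ≈ -84.268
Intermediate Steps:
C(T) = -1 + T/4 (C(T) = (-4 + T)/4 = -1 + T/4)
f(s) = (-8 + s)/(11 + s) (f(s) = (s - 8)/(s + 11) = (-8 + s)/(11 + s))
J = -45
J + f(C(1))*46 = -45 + ((-8 + (-1 + (¼)*1))/(11 + (-1 + (¼)*1)))*46 = -45 + ((-8 + (-1 + ¼))/(11 + (-1 + ¼)))*46 = -45 + ((-8 - ¾)/(11 - ¾))*46 = -45 + (-35/4/(41/4))*46 = -45 + ((4/41)*(-35/4))*46 = -45 - 35/41*46 = -45 - 1610/41 = -3455/41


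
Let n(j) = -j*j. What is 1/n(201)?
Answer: -1/40401 ≈ -2.4752e-5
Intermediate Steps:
n(j) = -j**2
1/n(201) = 1/(-1*201**2) = 1/(-1*40401) = 1/(-40401) = -1/40401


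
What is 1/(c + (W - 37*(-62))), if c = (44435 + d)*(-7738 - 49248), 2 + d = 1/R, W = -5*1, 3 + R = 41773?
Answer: -20885/52882003142858 ≈ -3.9494e-10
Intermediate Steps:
R = 41770 (R = -3 + 41773 = 41770)
W = -5
d = -83539/41770 (d = -2 + 1/41770 = -83539/41770 ≈ -2.0000)
c = -52882050948623/20885 (c = (44435 - 83539/41770)*(-7738 - 49248) = (1855966411/41770)*(-56986) = -52882050948623/20885 ≈ -2.5321e+9)
1/(c + (W - 37*(-62))) = 1/(-52882050948623/20885 + (-5 - 37*(-62))) = 1/(-52882050948623/20885 + (-5 + 2294)) = 1/(-52882050948623/20885 + 2289) = 1/(-52882003142858/20885) = -20885/52882003142858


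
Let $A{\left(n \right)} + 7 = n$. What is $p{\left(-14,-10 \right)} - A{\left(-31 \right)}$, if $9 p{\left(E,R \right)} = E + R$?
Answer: $\frac{106}{3} \approx 35.333$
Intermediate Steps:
$p{\left(E,R \right)} = \frac{E}{9} + \frac{R}{9}$ ($p{\left(E,R \right)} = \frac{E + R}{9} = \frac{E}{9} + \frac{R}{9}$)
$A{\left(n \right)} = -7 + n$
$p{\left(-14,-10 \right)} - A{\left(-31 \right)} = \left(\frac{1}{9} \left(-14\right) + \frac{1}{9} \left(-10\right)\right) - \left(-7 - 31\right) = \left(- \frac{14}{9} - \frac{10}{9}\right) - -38 = - \frac{8}{3} + 38 = \frac{106}{3}$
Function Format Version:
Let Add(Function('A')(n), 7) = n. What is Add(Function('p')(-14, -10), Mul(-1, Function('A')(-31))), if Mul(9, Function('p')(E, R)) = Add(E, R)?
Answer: Rational(106, 3) ≈ 35.333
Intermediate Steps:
Function('p')(E, R) = Add(Mul(Rational(1, 9), E), Mul(Rational(1, 9), R)) (Function('p')(E, R) = Mul(Rational(1, 9), Add(E, R)) = Add(Mul(Rational(1, 9), E), Mul(Rational(1, 9), R)))
Function('A')(n) = Add(-7, n)
Add(Function('p')(-14, -10), Mul(-1, Function('A')(-31))) = Add(Add(Mul(Rational(1, 9), -14), Mul(Rational(1, 9), -10)), Mul(-1, Add(-7, -31))) = Add(Add(Rational(-14, 9), Rational(-10, 9)), Mul(-1, -38)) = Add(Rational(-8, 3), 38) = Rational(106, 3)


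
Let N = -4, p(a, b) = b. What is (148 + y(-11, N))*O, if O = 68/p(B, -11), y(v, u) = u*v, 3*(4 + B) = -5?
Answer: -13056/11 ≈ -1186.9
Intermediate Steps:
B = -17/3 (B = -4 + (⅓)*(-5) = -4 - 5/3 = -17/3 ≈ -5.6667)
O = -68/11 (O = 68/(-11) = 68*(-1/11) = -68/11 ≈ -6.1818)
(148 + y(-11, N))*O = (148 - 4*(-11))*(-68/11) = (148 + 44)*(-68/11) = 192*(-68/11) = -13056/11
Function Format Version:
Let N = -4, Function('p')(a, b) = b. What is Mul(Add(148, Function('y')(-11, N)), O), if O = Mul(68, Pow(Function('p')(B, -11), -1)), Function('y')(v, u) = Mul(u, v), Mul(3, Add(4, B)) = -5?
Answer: Rational(-13056, 11) ≈ -1186.9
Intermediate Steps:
B = Rational(-17, 3) (B = Add(-4, Mul(Rational(1, 3), -5)) = Add(-4, Rational(-5, 3)) = Rational(-17, 3) ≈ -5.6667)
O = Rational(-68, 11) (O = Mul(68, Pow(-11, -1)) = Mul(68, Rational(-1, 11)) = Rational(-68, 11) ≈ -6.1818)
Mul(Add(148, Function('y')(-11, N)), O) = Mul(Add(148, Mul(-4, -11)), Rational(-68, 11)) = Mul(Add(148, 44), Rational(-68, 11)) = Mul(192, Rational(-68, 11)) = Rational(-13056, 11)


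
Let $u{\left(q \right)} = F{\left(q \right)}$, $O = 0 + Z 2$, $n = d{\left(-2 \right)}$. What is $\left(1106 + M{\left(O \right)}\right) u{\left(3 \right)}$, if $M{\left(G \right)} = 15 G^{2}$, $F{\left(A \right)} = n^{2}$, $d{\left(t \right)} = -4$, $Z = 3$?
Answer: $26336$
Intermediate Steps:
$n = -4$
$O = 6$ ($O = 0 + 3 \cdot 2 = 0 + 6 = 6$)
$F{\left(A \right)} = 16$ ($F{\left(A \right)} = \left(-4\right)^{2} = 16$)
$u{\left(q \right)} = 16$
$\left(1106 + M{\left(O \right)}\right) u{\left(3 \right)} = \left(1106 + 15 \cdot 6^{2}\right) 16 = \left(1106 + 15 \cdot 36\right) 16 = \left(1106 + 540\right) 16 = 1646 \cdot 16 = 26336$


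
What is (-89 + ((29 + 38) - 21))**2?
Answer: 1849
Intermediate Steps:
(-89 + ((29 + 38) - 21))**2 = (-89 + (67 - 21))**2 = (-89 + 46)**2 = (-43)**2 = 1849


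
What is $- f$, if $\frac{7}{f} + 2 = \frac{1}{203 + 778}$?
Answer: $\frac{6867}{1961} \approx 3.5018$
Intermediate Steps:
$f = - \frac{6867}{1961}$ ($f = \frac{7}{-2 + \frac{1}{203 + 778}} = \frac{7}{-2 + \frac{1}{981}} = \frac{7}{- \frac{1961}{981}} = 7 \left(- \frac{981}{1961}\right) = - \frac{6867}{1961} \approx -3.5018$)
$- f = \left(-1\right) \left(- \frac{6867}{1961}\right) = \frac{6867}{1961}$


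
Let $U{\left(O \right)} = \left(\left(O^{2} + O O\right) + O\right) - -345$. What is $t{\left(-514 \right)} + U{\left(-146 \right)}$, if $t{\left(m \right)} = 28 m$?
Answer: $28439$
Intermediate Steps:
$U{\left(O \right)} = 345 + O + 2 O^{2}$ ($U{\left(O \right)} = \left(\left(O^{2} + O^{2}\right) + O\right) + 345 = \left(2 O^{2} + O\right) + 345 = \left(O + 2 O^{2}\right) + 345 = 345 + O + 2 O^{2}$)
$t{\left(-514 \right)} + U{\left(-146 \right)} = 28 \left(-514\right) + \left(345 - 146 + 2 \left(-146\right)^{2}\right) = -14392 + \left(345 - 146 + 2 \cdot 21316\right) = -14392 + \left(345 - 146 + 42632\right) = -14392 + 42831 = 28439$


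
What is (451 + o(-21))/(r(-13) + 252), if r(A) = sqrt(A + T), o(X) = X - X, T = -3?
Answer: 28413/15880 - 451*I/15880 ≈ 1.7892 - 0.028401*I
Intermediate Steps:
o(X) = 0
r(A) = sqrt(-3 + A) (r(A) = sqrt(A - 3) = sqrt(-3 + A))
(451 + o(-21))/(r(-13) + 252) = (451 + 0)/(sqrt(-3 - 13) + 252) = 451/(sqrt(-16) + 252) = 451/(4*I + 252) = 451/(252 + 4*I) = 451*((252 - 4*I)/63520) = 451*(252 - 4*I)/63520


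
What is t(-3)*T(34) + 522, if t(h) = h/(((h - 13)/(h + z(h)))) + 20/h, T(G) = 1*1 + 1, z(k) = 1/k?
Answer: 6089/12 ≈ 507.42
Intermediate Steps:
T(G) = 2 (T(G) = 1 + 1 = 2)
t(h) = 20/h + h*(h + 1/h)/(-13 + h) (t(h) = h/(((h - 13)/(h + 1/h))) + 20/h = h/(((-13 + h)/(h + 1/h))) + 20/h = h*((h + 1/h)/(-13 + h)) + 20/h = h*(h + 1/h)/(-13 + h) + 20/h = 20/h + h*(h + 1/h)/(-13 + h))
t(-3)*T(34) + 522 = ((-260 + (-3)**3 + 21*(-3))/((-3)*(-13 - 3)))*2 + 522 = -1/3*(-260 - 27 - 63)/(-16)*2 + 522 = -1/3*(-1/16)*(-350)*2 + 522 = -175/24*2 + 522 = -175/12 + 522 = 6089/12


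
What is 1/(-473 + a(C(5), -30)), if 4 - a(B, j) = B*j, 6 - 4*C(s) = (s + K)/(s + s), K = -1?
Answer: -1/427 ≈ -0.0023419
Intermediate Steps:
C(s) = 3/2 - (-1 + s)/(8*s) (C(s) = 3/2 - (s - 1)/(4*(s + s)) = 3/2 - (-1 + s)/(4*(2*s)) = 3/2 - (-1 + s)*1/(2*s)/4 = 3/2 - (-1 + s)/(8*s))
a(B, j) = 4 - B*j
1/(-473 + a(C(5), -30)) = 1/(-473 + (4 - 1*(⅛)*(1 + 11*5)/5*(-30))) = 1/(-473 + (4 - 1*(⅛)*(⅕)*(1 + 55)*(-30))) = 1/(-473 + (4 - 1*(⅛)*(⅕)*56*(-30))) = 1/(-473 + (4 - 1*7/5*(-30))) = 1/(-473 + (4 + 42)) = 1/(-473 + 46) = 1/(-427) = -1/427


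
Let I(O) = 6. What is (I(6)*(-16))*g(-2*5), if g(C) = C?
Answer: 960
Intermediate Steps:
(I(6)*(-16))*g(-2*5) = (6*(-16))*(-2*5) = -96*(-10) = 960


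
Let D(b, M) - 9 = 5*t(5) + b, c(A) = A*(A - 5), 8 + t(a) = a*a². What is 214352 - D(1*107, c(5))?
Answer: 213651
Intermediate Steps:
t(a) = -8 + a³ (t(a) = -8 + a*a² = -8 + a³)
c(A) = A*(-5 + A)
D(b, M) = 594 + b (D(b, M) = 9 + (5*(-8 + 5³) + b) = 9 + (5*(-8 + 125) + b) = 9 + (5*117 + b) = 9 + (585 + b) = 594 + b)
214352 - D(1*107, c(5)) = 214352 - (594 + 1*107) = 214352 - (594 + 107) = 214352 - 1*701 = 214352 - 701 = 213651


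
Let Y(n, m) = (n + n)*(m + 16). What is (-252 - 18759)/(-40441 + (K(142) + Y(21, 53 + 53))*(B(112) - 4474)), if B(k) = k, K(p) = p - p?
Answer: 19011/22391329 ≈ 0.00084903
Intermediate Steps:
K(p) = 0
Y(n, m) = 2*n*(16 + m) (Y(n, m) = (2*n)*(16 + m) = 2*n*(16 + m))
(-252 - 18759)/(-40441 + (K(142) + Y(21, 53 + 53))*(B(112) - 4474)) = (-252 - 18759)/(-40441 + (0 + 2*21*(16 + (53 + 53)))*(112 - 4474)) = -19011/(-40441 + (0 + 2*21*(16 + 106))*(-4362)) = -19011/(-40441 + (0 + 2*21*122)*(-4362)) = -19011/(-40441 + (0 + 5124)*(-4362)) = -19011/(-40441 + 5124*(-4362)) = -19011/(-40441 - 22350888) = -19011/(-22391329) = -19011*(-1/22391329) = 19011/22391329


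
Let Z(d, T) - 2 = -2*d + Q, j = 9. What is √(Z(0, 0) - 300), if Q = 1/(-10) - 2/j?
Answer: I*√268490/30 ≈ 17.272*I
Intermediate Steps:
Q = -29/90 (Q = 1/(-10) - 2/9 = 1*(-⅒) - 2*⅑ = -⅒ - 2/9 = -29/90 ≈ -0.32222)
Z(d, T) = 151/90 - 2*d (Z(d, T) = 2 + (-2*d - 29/90) = 2 + (-29/90 - 2*d) = 151/90 - 2*d)
√(Z(0, 0) - 300) = √((151/90 - 2*0) - 300) = √((151/90 + 0) - 300) = √(151/90 - 300) = √(-26849/90) = I*√268490/30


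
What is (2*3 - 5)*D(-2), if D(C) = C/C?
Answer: 1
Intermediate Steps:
D(C) = 1
(2*3 - 5)*D(-2) = (2*3 - 5)*1 = (6 - 5)*1 = 1*1 = 1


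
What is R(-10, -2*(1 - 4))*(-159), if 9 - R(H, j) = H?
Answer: -3021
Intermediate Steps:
R(H, j) = 9 - H
R(-10, -2*(1 - 4))*(-159) = (9 - 1*(-10))*(-159) = (9 + 10)*(-159) = 19*(-159) = -3021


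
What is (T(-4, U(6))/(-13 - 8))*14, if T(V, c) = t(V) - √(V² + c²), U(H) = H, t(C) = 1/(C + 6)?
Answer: -⅓ + 4*√13/3 ≈ 4.4741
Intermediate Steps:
t(C) = 1/(6 + C)
T(V, c) = 1/(6 + V) - √(V² + c²)
(T(-4, U(6))/(-13 - 8))*14 = (((1 - √((-4)² + 6²)*(6 - 4))/(6 - 4))/(-13 - 8))*14 = (((1 - 1*√(16 + 36)*2)/2)/(-21))*14 = -(1 - 1*√52*2)/42*14 = -(1 - 1*2*√13*2)/42*14 = -(1 - 4*√13)/42*14 = -(½ - 2*√13)/21*14 = (-1/42 + 2*√13/21)*14 = -⅓ + 4*√13/3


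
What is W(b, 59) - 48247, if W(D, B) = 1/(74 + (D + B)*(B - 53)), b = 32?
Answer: -29913139/620 ≈ -48247.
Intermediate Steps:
W(D, B) = 1/(74 + (-53 + B)*(B + D)) (W(D, B) = 1/(74 + (B + D)*(-53 + B)) = 1/(74 + (-53 + B)*(B + D)))
W(b, 59) - 48247 = 1/(74 + 59² - 53*59 - 53*32 + 59*32) - 48247 = 1/(74 + 3481 - 3127 - 1696 + 1888) - 48247 = 1/620 - 48247 = -29913139/620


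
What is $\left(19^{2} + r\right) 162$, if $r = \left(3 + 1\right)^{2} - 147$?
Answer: $37260$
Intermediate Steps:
$r = -131$ ($r = 4^{2} - 147 = 16 - 147 = -131$)
$\left(19^{2} + r\right) 162 = \left(19^{2} - 131\right) 162 = \left(361 - 131\right) 162 = 230 \cdot 162 = 37260$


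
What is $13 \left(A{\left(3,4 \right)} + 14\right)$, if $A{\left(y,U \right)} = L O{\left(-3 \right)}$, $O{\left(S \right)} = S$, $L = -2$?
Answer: $260$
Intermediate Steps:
$A{\left(y,U \right)} = 6$ ($A{\left(y,U \right)} = \left(-2\right) \left(-3\right) = 6$)
$13 \left(A{\left(3,4 \right)} + 14\right) = 13 \left(6 + 14\right) = 13 \cdot 20 = 260$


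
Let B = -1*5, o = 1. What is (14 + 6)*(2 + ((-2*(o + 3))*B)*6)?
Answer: 4840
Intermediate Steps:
B = -5
(14 + 6)*(2 + ((-2*(o + 3))*B)*6) = (14 + 6)*(2 + (-2*(1 + 3)*(-5))*6) = 20*(2 + (-2*4*(-5))*6) = 20*(2 - 8*(-5)*6) = 20*(2 + 40*6) = 20*(2 + 240) = 20*242 = 4840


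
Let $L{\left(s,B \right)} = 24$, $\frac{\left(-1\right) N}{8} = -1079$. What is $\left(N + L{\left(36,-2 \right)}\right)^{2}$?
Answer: $74926336$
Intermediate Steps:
$N = 8632$ ($N = \left(-8\right) \left(-1079\right) = 8632$)
$\left(N + L{\left(36,-2 \right)}\right)^{2} = \left(8632 + 24\right)^{2} = 8656^{2} = 74926336$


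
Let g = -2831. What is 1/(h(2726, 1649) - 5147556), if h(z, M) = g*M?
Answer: -1/9815875 ≈ -1.0188e-7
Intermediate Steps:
h(z, M) = -2831*M
1/(h(2726, 1649) - 5147556) = 1/(-2831*1649 - 5147556) = 1/(-4668319 - 5147556) = 1/(-9815875) = -1/9815875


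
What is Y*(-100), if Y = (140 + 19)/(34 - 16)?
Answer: -2650/3 ≈ -883.33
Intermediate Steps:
Y = 53/6 (Y = 159/18 = 159*(1/18) = 53/6 ≈ 8.8333)
Y*(-100) = (53/6)*(-100) = -2650/3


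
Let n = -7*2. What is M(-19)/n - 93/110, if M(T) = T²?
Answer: -10253/385 ≈ -26.631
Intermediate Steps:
n = -14
M(-19)/n - 93/110 = (-19)²/(-14) - 93/110 = 361*(-1/14) - 93*1/110 = -361/14 - 93/110 = -10253/385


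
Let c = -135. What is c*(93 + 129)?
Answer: -29970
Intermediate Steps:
c*(93 + 129) = -135*(93 + 129) = -135*222 = -29970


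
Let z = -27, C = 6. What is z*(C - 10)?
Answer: 108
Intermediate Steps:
z*(C - 10) = -27*(6 - 10) = -27*(-4) = 108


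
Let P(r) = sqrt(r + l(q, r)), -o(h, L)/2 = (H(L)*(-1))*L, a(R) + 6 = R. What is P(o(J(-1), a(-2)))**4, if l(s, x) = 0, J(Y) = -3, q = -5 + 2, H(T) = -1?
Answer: 256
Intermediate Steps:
q = -3
a(R) = -6 + R
o(h, L) = -2*L (o(h, L) = -2*(-1*(-1))*L = -2*L)
P(r) = sqrt(r) (P(r) = sqrt(r + 0) = sqrt(r))
P(o(J(-1), a(-2)))**4 = (sqrt(-2*(-6 - 2)))**4 = (sqrt(-2*(-8)))**4 = (sqrt(16))**4 = 4**4 = 256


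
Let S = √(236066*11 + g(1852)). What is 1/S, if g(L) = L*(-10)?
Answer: √2578206/2578206 ≈ 0.00062279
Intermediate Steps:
g(L) = -10*L
S = √2578206 (S = √(236066*11 - 10*1852) = √(2596726 - 18520) = √2578206 ≈ 1605.7)
1/S = 1/(√2578206) = √2578206/2578206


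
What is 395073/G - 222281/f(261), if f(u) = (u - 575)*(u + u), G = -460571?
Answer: 37620557167/75491271468 ≈ 0.49834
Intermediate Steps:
f(u) = 2*u*(-575 + u) (f(u) = (-575 + u)*(2*u) = 2*u*(-575 + u))
395073/G - 222281/f(261) = 395073/(-460571) - 222281*1/(522*(-575 + 261)) = 395073*(-1/460571) - 222281/(2*261*(-314)) = -395073/460571 - 222281/(-163908) = -395073/460571 - 222281*(-1/163908) = -395073/460571 + 222281/163908 = 37620557167/75491271468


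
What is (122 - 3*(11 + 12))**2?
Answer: 2809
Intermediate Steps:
(122 - 3*(11 + 12))**2 = (122 - 3*23)**2 = (122 - 69)**2 = 53**2 = 2809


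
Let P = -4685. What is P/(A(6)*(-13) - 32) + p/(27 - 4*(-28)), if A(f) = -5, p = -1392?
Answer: -697151/4587 ≈ -151.98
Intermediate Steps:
P/(A(6)*(-13) - 32) + p/(27 - 4*(-28)) = -4685/(-5*(-13) - 32) - 1392/(27 - 4*(-28)) = -4685/(65 - 32) - 1392/(27 + 112) = -4685/33 - 1392/139 = -697151/4587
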